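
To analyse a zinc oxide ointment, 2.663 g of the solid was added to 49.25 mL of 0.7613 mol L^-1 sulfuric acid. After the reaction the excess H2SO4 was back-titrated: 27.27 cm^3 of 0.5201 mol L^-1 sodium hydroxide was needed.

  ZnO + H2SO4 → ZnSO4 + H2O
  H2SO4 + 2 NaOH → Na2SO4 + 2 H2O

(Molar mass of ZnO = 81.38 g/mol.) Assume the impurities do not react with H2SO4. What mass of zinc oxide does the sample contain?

2.474 g

n(H2SO4) added = 0.04925 × 0.7613 = 0.03749 mol
n(NaOH) used in back-titration = 0.02727 × 0.5201 = 0.01418 mol
From the 1:2 ratio, n(H2SO4) left over = 1/2 × 0.01418 = 7.092 × 10^-3 mol
n(H2SO4) consumed by analyte = 0.03749 − 7.092 × 10^-3 = 0.03040 mol
n(ZnO) = 0.03040 mol (1:1 ratio)
mass of ZnO = 0.03040 × 81.38 = 2.474 g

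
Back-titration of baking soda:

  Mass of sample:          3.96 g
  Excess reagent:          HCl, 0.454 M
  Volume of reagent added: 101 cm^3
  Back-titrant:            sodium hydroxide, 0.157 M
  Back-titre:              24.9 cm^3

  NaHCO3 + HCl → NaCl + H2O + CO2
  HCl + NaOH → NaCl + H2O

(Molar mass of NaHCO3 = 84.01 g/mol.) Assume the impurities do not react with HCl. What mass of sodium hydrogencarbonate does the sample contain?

3.52 g

n(HCl) added = 0.101 × 0.454 = 0.0459 mol
n(NaOH) used in back-titration = 0.0249 × 0.157 = 3.91 × 10^-3 mol
n(HCl) left over = 3.91 × 10^-3 mol (1:1 ratio)
n(HCl) consumed by analyte = 0.0459 − 3.91 × 10^-3 = 0.0419 mol
n(NaHCO3) = 0.0419 mol (1:1 ratio)
mass of NaHCO3 = 0.0419 × 84.01 = 3.52 g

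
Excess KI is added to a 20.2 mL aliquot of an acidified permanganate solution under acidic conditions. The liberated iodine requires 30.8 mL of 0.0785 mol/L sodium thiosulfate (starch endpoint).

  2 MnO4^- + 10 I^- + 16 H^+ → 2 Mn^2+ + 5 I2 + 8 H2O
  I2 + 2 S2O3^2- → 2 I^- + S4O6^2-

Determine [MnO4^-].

0.0239 mol/L

n(S2O3^2-) = 0.0308 × 0.0785 = 2.42 × 10^-3 mol
n(I2) = n(S2O3^2-)/2 = 1.21 × 10^-3 mol
From the 2:5 ratio, n(MnO4^-) in the aliquot = 2/5 × 1.21 × 10^-3 = 4.84 × 10^-4 mol
[MnO4^-] = 4.84 × 10^-4 / 0.0202 = 0.0239 mol/L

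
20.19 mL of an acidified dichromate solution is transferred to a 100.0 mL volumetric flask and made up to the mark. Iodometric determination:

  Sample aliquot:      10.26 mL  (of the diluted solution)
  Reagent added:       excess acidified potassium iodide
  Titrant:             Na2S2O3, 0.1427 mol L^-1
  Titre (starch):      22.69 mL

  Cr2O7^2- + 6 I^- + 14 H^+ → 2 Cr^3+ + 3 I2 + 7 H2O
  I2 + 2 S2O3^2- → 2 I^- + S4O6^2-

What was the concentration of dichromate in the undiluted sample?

n(S2O3^2-) = 0.02269 × 0.1427 = 3.238 × 10^-3 mol
n(I2) = n(S2O3^2-)/2 = 1.619 × 10^-3 mol
From the 1:3 ratio, n(Cr2O7^2-) in the aliquot = 1/3 × 1.619 × 10^-3 = 5.396 × 10^-4 mol
[Cr2O7^2-]_dilute = 5.396 × 10^-4 / 0.01026 = 0.05260 mol/L
[Cr2O7^2-]_original = 0.05260 × 100.0/20.19 = 0.2605 mol/L

0.2605 mol/L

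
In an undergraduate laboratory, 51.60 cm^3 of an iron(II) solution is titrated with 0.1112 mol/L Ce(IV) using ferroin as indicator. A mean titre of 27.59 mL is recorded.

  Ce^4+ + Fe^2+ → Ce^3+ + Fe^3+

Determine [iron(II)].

0.05946 mol/L

n(Ce4+) = 0.02759 L × 0.1112 mol/L = 3.068 × 10^-3 mol
n(Fe2+) = 3.068 × 10^-3 mol (1:1 mole ratio)
[Fe2+] = 3.068 × 10^-3 mol / 0.05160 L = 0.05946 mol/L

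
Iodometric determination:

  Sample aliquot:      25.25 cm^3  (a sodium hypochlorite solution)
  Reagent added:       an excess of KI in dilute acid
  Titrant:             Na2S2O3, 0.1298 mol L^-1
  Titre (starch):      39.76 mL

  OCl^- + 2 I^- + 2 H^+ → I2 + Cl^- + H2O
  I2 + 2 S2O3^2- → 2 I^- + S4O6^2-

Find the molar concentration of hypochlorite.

0.1022 mol/L

n(S2O3^2-) = 0.03976 × 0.1298 = 5.161 × 10^-3 mol
n(I2) = n(S2O3^2-)/2 = 2.580 × 10^-3 mol
n(OCl^-) in the aliquot = 2.580 × 10^-3 mol (1:1 ratio)
[OCl^-] = 2.580 × 10^-3 / 0.02525 = 0.1022 mol/L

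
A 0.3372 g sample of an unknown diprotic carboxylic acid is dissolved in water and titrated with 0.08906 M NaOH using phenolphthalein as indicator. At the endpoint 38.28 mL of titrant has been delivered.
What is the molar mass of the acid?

n(NaOH) = 0.03828 L × 0.08906 mol/L = 3.409 × 10^-3 mol
From the 1:2 ratio, n(H2A) = 1/2 × 3.409 × 10^-3 = 1.705 × 10^-3 mol
M = m / n = 0.3372 g / 1.705 × 10^-3 mol = 197.8 g/mol

197.8 g/mol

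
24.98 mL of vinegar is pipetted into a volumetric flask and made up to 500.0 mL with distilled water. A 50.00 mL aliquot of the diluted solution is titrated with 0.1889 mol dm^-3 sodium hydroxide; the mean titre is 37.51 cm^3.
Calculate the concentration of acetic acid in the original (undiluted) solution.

CH3COOH + NaOH → CH3COONa + H2O
n(NaOH) = 0.03751 × 0.1889 = 7.086 × 10^-3 mol
n(CH3COOH) in the aliquot = 7.086 × 10^-3 mol (1:1 ratio)
[CH3COOH]_dilute = 7.086 × 10^-3 / 0.05000 = 0.1417 mol/L
Dilution factor = 500.0 / 24.98 = 20.02
[CH3COOH]_stock = 0.1417 × 20.02 = 2.837 mol/L

2.837 mol/L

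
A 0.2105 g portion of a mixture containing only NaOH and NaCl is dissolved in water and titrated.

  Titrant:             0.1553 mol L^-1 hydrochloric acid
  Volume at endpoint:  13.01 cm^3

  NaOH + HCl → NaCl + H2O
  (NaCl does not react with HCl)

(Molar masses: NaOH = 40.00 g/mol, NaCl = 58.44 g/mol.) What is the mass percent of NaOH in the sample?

38.39 %

n(HCl) = 0.01301 × 0.1553 = 2.020 × 10^-3 mol
Let x = n(NaOH), y = n(NaCl).
Titrant: 1x = 2.020 × 10^-3;  mass: 40.00x + 58.44y = 0.2105
Solving, x = 2.020 × 10^-3 mol, y = 2.219 × 10^-3 mol
mass of NaOH = 2.020 × 10^-3 × 40.00 = 0.08082 g
% NaOH = 0.08082 / 0.2105 × 100 = 38.39 %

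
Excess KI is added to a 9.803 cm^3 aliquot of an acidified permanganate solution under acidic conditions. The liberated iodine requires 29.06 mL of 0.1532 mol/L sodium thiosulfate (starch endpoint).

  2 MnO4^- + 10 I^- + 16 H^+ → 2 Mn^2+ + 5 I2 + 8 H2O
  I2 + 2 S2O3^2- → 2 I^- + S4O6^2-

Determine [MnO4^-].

0.09083 mol/L

n(S2O3^2-) = 0.02906 × 0.1532 = 4.452 × 10^-3 mol
n(I2) = n(S2O3^2-)/2 = 2.226 × 10^-3 mol
From the 2:5 ratio, n(MnO4^-) in the aliquot = 2/5 × 2.226 × 10^-3 = 8.904 × 10^-4 mol
[MnO4^-] = 8.904 × 10^-4 / 0.009803 = 0.09083 mol/L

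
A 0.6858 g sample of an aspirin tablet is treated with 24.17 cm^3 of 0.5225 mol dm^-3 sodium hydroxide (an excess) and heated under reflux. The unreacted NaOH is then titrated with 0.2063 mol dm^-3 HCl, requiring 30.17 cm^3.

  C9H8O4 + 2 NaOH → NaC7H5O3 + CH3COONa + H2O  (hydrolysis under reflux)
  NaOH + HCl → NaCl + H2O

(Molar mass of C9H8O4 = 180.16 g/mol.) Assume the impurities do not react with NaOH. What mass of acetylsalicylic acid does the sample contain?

0.5769 g

n(NaOH) added = 0.02417 × 0.5225 = 0.01263 mol
n(HCl) used in back-titration = 0.03017 × 0.2063 = 6.224 × 10^-3 mol
n(NaOH) left over = 6.224 × 10^-3 mol (1:1 ratio)
n(NaOH) consumed by analyte = 0.01263 − 6.224 × 10^-3 = 6.405 × 10^-3 mol
From the 1:2 ratio, n(C9H8O4) = 1/2 × 6.405 × 10^-3 = 3.202 × 10^-3 mol
mass of C9H8O4 = 3.202 × 10^-3 × 180.16 = 0.5769 g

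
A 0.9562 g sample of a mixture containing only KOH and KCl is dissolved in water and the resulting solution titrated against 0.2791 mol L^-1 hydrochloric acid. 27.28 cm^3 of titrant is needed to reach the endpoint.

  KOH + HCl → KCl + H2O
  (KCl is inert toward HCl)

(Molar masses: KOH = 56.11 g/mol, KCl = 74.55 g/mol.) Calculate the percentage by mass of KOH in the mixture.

44.68 %

n(HCl) = 0.02728 × 0.2791 = 7.614 × 10^-3 mol
Let x = n(KOH), y = n(KCl).
Titrant: 1x = 7.614 × 10^-3;  mass: 56.11x + 74.55y = 0.9562
Solving, x = 7.614 × 10^-3 mol, y = 7.096 × 10^-3 mol
mass of KOH = 7.614 × 10^-3 × 56.11 = 0.4272 g
% KOH = 0.4272 / 0.9562 × 100 = 44.68 %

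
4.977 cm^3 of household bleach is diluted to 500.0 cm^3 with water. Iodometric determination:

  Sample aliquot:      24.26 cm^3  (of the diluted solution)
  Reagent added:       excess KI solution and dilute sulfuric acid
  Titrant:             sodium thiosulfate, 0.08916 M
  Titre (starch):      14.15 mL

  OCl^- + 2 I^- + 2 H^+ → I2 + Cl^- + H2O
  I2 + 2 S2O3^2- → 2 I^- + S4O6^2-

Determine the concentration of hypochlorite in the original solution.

n(S2O3^2-) = 0.01415 × 0.08916 = 1.262 × 10^-3 mol
n(I2) = n(S2O3^2-)/2 = 6.308 × 10^-4 mol
n(OCl^-) in the aliquot = 6.308 × 10^-4 mol (1:1 ratio)
[OCl^-]_dilute = 6.308 × 10^-4 / 0.02426 = 0.02600 mol/L
[OCl^-]_original = 0.02600 × 500.0/4.977 = 2.612 mol/L

2.612 M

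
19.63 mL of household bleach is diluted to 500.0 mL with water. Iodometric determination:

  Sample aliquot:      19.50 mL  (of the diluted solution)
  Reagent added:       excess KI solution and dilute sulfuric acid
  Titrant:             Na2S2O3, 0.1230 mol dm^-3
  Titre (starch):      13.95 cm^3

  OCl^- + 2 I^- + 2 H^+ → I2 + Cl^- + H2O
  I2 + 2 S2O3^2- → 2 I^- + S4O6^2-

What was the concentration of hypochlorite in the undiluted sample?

1.121 mol/L

n(S2O3^2-) = 0.01395 × 0.1230 = 1.716 × 10^-3 mol
n(I2) = n(S2O3^2-)/2 = 8.579 × 10^-4 mol
n(OCl^-) in the aliquot = 8.579 × 10^-4 mol (1:1 ratio)
[OCl^-]_dilute = 8.579 × 10^-4 / 0.01950 = 0.04400 mol/L
[OCl^-]_original = 0.04400 × 500.0/19.63 = 1.121 mol/L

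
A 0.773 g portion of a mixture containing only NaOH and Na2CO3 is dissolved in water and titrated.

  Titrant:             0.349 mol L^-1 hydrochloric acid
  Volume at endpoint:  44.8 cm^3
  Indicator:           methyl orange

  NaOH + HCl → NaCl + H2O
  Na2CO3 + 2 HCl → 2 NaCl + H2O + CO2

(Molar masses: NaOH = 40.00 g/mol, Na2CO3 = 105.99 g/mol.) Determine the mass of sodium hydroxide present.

n(HCl) = 0.0448 × 0.349 = 0.0156 mol
Let x = n(NaOH), y = n(Na2CO3).
Titrant: 1x + 2y = 0.0156;  mass: 40.00x + 105.99y = 0.773
Solving, x = 4.28 × 10^-3 mol, y = 5.68 × 10^-3 mol
mass of NaOH = 4.28 × 10^-3 × 40.00 = 0.171 g

0.171 g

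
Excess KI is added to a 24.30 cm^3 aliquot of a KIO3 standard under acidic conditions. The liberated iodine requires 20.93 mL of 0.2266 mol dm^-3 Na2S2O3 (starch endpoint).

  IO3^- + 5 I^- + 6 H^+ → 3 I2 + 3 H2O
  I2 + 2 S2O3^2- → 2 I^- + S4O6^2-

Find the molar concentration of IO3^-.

n(S2O3^2-) = 0.02093 × 0.2266 = 4.743 × 10^-3 mol
n(I2) = n(S2O3^2-)/2 = 2.371 × 10^-3 mol
From the 1:3 ratio, n(IO3^-) in the aliquot = 1/3 × 2.371 × 10^-3 = 7.905 × 10^-4 mol
[IO3^-] = 7.905 × 10^-4 / 0.02430 = 0.03253 mol/L

0.03253 mol/L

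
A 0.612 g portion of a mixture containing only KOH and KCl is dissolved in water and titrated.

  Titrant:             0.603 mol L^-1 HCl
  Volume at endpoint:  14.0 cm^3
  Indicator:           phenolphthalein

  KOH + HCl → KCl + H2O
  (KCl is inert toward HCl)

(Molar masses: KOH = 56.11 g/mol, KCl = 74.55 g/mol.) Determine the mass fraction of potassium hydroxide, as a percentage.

77.4 %

n(HCl) = 0.0140 × 0.603 = 8.44 × 10^-3 mol
Let x = n(KOH), y = n(KCl).
Titrant: 1x = 8.44 × 10^-3;  mass: 56.11x + 74.55y = 0.612
Solving, x = 8.44 × 10^-3 mol, y = 1.86 × 10^-3 mol
mass of KOH = 8.44 × 10^-3 × 56.11 = 0.474 g
% KOH = 0.474 / 0.612 × 100 = 77.4 %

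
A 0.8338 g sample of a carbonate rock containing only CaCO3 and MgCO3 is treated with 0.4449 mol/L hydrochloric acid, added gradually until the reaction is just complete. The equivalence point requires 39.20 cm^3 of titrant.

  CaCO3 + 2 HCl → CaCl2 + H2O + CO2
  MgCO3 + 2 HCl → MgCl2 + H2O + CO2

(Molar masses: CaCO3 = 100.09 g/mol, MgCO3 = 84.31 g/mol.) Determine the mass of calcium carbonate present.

n(HCl) = 0.03920 × 0.4449 = 0.01744 mol
Let x = n(CaCO3), y = n(MgCO3).
Titrant: 2x + 2y = 0.01744;  mass: 100.09x + 84.31y = 0.8338
Solving, x = 6.249 × 10^-3 mol, y = 2.471 × 10^-3 mol
mass of CaCO3 = 6.249 × 10^-3 × 100.09 = 0.6255 g

0.6255 g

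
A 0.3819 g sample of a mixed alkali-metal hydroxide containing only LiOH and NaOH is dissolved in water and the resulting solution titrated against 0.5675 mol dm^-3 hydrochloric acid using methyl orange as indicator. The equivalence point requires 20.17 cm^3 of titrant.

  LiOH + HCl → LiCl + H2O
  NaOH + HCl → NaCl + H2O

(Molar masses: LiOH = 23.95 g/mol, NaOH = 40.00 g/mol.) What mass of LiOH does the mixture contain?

0.1133 g

n(HCl) = 0.02017 × 0.5675 = 0.01145 mol
Let x = n(LiOH), y = n(NaOH).
Titrant: 1x + 1y = 0.01145;  mass: 23.95x + 40.00y = 0.3819
Solving, x = 4.733 × 10^-3 mol, y = 6.714 × 10^-3 mol
mass of LiOH = 4.733 × 10^-3 × 23.95 = 0.1133 g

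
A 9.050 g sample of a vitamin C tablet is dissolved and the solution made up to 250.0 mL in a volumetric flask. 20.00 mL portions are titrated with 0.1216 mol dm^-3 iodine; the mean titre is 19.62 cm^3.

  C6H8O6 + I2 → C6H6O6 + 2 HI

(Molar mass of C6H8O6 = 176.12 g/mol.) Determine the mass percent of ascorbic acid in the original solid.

58.04 %

n(I2) per titration = 0.01962 × 0.1216 = 2.386 × 10^-3 mol
n(C6H8O6) in each aliquot = 2.386 × 10^-3 mol (1:1 ratio)
n(C6H8O6) in the whole flask = 2.386 × 10^-3 × 250.0/20.00 = 0.02982 mol
mass of C6H8O6 = 0.02982 × 176.12 = 5.252 g
% C6H8O6 = 5.252 / 9.050 × 100 = 58.04 %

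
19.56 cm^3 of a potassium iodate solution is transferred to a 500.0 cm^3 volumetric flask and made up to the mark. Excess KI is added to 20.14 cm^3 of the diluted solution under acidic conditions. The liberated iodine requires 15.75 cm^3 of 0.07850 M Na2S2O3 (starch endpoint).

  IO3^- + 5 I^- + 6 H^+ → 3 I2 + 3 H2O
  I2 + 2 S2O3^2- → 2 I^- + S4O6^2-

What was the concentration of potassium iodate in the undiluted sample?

n(S2O3^2-) = 0.01575 × 0.07850 = 1.236 × 10^-3 mol
n(I2) = n(S2O3^2-)/2 = 6.182 × 10^-4 mol
From the 1:3 ratio, n(IO3^-) in the aliquot = 1/3 × 6.182 × 10^-4 = 2.061 × 10^-4 mol
[IO3^-]_dilute = 2.061 × 10^-4 / 0.02014 = 0.01023 mol/L
[IO3^-]_original = 0.01023 × 500.0/19.56 = 0.2615 mol/L

0.2615 M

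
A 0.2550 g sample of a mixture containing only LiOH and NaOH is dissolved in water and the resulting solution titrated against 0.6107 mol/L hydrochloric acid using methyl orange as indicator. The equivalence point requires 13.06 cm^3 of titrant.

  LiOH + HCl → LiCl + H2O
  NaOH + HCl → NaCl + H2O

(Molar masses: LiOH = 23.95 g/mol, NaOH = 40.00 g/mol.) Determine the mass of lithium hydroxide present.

0.09555 g

n(HCl) = 0.01306 × 0.6107 = 7.976 × 10^-3 mol
Let x = n(LiOH), y = n(NaOH).
Titrant: 1x + 1y = 7.976 × 10^-3;  mass: 23.95x + 40.00y = 0.2550
Solving, x = 3.989 × 10^-3 mol, y = 3.986 × 10^-3 mol
mass of LiOH = 3.989 × 10^-3 × 23.95 = 0.09555 g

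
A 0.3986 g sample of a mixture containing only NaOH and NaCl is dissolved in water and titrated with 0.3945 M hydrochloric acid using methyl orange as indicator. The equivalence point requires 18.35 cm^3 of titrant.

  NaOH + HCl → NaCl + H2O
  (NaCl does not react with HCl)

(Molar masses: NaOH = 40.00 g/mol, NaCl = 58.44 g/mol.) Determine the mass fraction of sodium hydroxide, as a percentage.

72.65 %

n(HCl) = 0.01835 × 0.3945 = 7.239 × 10^-3 mol
Let x = n(NaOH), y = n(NaCl).
Titrant: 1x = 7.239 × 10^-3;  mass: 40.00x + 58.44y = 0.3986
Solving, x = 7.239 × 10^-3 mol, y = 1.866 × 10^-3 mol
mass of NaOH = 7.239 × 10^-3 × 40.00 = 0.2896 g
% NaOH = 0.2896 / 0.3986 × 100 = 72.65 %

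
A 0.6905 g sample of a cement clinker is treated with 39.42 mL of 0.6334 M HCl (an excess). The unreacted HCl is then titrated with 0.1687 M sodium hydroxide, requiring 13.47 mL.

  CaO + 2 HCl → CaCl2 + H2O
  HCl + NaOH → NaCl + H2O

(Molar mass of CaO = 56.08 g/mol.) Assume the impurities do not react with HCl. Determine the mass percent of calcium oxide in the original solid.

n(HCl) added = 0.03942 × 0.6334 = 0.02497 mol
n(NaOH) used in back-titration = 0.01347 × 0.1687 = 2.272 × 10^-3 mol
n(HCl) left over = 2.272 × 10^-3 mol (1:1 ratio)
n(HCl) consumed by analyte = 0.02497 − 2.272 × 10^-3 = 0.02270 mol
From the 1:2 ratio, n(CaO) = 1/2 × 0.02270 = 0.01135 mol
mass of CaO = 0.01135 × 56.08 = 0.6364 g
% CaO = 0.6364 / 0.6905 × 100 = 92.17 %

92.17 %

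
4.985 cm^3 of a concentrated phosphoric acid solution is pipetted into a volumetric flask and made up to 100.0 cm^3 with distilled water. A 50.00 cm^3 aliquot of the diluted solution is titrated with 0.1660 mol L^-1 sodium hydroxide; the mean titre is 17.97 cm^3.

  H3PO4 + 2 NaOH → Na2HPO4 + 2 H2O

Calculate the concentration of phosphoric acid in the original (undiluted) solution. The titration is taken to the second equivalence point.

0.5984 mol/L

n(NaOH) = 0.01797 × 0.1660 = 2.983 × 10^-3 mol
From the 1:2 ratio, n(H3PO4) in the aliquot = 1/2 × 2.983 × 10^-3 = 1.492 × 10^-3 mol
[H3PO4]_dilute = 1.492 × 10^-3 / 0.05000 = 0.02983 mol/L
Dilution factor = 100.0 / 4.985 = 20.06
[H3PO4]_stock = 0.02983 × 20.06 = 0.5984 mol/L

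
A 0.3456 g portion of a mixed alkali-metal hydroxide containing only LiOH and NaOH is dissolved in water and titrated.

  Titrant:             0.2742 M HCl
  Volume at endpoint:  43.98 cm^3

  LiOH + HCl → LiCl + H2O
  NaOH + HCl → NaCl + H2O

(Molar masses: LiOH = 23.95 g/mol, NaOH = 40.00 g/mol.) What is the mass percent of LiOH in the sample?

n(HCl) = 0.04398 × 0.2742 = 0.01206 mol
Let x = n(LiOH), y = n(NaOH).
Titrant: 1x + 1y = 0.01206;  mass: 23.95x + 40.00y = 0.3456
Solving, x = 8.522 × 10^-3 mol, y = 3.538 × 10^-3 mol
mass of LiOH = 8.522 × 10^-3 × 23.95 = 0.2041 g
% LiOH = 0.2041 / 0.3456 × 100 = 59.05 %

59.05 %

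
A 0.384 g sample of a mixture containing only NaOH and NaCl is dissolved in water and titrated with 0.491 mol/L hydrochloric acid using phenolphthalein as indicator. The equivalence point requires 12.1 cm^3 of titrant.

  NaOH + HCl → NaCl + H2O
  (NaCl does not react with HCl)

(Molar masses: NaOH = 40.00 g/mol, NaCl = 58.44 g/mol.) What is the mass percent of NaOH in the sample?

61.9 %

n(HCl) = 0.0121 × 0.491 = 5.94 × 10^-3 mol
Let x = n(NaOH), y = n(NaCl).
Titrant: 1x = 5.94 × 10^-3;  mass: 40.00x + 58.44y = 0.384
Solving, x = 5.94 × 10^-3 mol, y = 2.50 × 10^-3 mol
mass of NaOH = 5.94 × 10^-3 × 40.00 = 0.238 g
% NaOH = 0.238 / 0.384 × 100 = 61.9 %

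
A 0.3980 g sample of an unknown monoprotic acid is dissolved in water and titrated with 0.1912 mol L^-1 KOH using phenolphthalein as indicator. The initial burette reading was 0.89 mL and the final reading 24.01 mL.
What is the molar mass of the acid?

90.03 g/mol

n(KOH) = 0.02312 L × 0.1912 mol/L = 4.421 × 10^-3 mol
n(HA) = 4.421 × 10^-3 mol (1:1 ratio)
M = m / n = 0.3980 g / 4.421 × 10^-3 mol = 90.03 g/mol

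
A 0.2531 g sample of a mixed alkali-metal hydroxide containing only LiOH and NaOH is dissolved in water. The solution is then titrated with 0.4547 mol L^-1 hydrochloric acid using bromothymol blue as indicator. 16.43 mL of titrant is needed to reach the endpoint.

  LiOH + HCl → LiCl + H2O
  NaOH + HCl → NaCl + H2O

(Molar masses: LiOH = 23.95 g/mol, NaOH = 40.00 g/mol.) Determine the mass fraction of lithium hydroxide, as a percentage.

n(HCl) = 0.01643 × 0.4547 = 7.471 × 10^-3 mol
Let x = n(LiOH), y = n(NaOH).
Titrant: 1x + 1y = 7.471 × 10^-3;  mass: 23.95x + 40.00y = 0.2531
Solving, x = 2.849 × 10^-3 mol, y = 4.622 × 10^-3 mol
mass of LiOH = 2.849 × 10^-3 × 23.95 = 0.06824 g
% LiOH = 0.06824 / 0.2531 × 100 = 26.96 %

26.96 %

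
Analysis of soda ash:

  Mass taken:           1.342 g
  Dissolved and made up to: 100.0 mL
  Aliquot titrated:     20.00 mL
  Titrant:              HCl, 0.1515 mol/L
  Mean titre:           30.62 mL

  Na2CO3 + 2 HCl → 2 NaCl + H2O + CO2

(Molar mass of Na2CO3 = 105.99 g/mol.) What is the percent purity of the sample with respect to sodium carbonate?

91.59 %

n(HCl) per titration = 0.03062 × 0.1515 = 4.639 × 10^-3 mol
From the 1:2 ratio, n(Na2CO3) in each aliquot = 1/2 × 4.639 × 10^-3 = 2.319 × 10^-3 mol
n(Na2CO3) in the whole flask = 2.319 × 10^-3 × 100.0/20.00 = 0.01160 mol
mass of Na2CO3 = 0.01160 × 105.99 = 1.229 g
% Na2CO3 = 1.229 / 1.342 × 100 = 91.59 %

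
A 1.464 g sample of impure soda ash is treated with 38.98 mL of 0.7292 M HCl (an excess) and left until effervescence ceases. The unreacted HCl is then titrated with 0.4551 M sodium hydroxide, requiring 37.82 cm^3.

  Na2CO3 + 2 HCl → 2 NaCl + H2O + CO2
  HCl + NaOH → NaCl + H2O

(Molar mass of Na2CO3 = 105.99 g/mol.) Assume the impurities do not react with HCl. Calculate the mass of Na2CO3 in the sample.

n(HCl) added = 0.03898 × 0.7292 = 0.02842 mol
n(NaOH) used in back-titration = 0.03782 × 0.4551 = 0.01721 mol
n(HCl) left over = 0.01721 mol (1:1 ratio)
n(HCl) consumed by analyte = 0.02842 − 0.01721 = 0.01121 mol
From the 1:2 ratio, n(Na2CO3) = 1/2 × 0.01121 = 5.606 × 10^-3 mol
mass of Na2CO3 = 5.606 × 10^-3 × 105.99 = 0.5942 g

0.5942 g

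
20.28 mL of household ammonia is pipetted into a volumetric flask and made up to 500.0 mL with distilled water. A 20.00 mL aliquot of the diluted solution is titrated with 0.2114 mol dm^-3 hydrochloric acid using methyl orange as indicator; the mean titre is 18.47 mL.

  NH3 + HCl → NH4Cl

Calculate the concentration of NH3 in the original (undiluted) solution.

n(HCl) = 0.01847 × 0.2114 = 3.905 × 10^-3 mol
n(NH3) in the aliquot = 3.905 × 10^-3 mol (1:1 ratio)
[NH3]_dilute = 3.905 × 10^-3 / 0.02000 = 0.1952 mol/L
Dilution factor = 500.0 / 20.28 = 24.65
[NH3]_stock = 0.1952 × 24.65 = 4.813 mol/L

4.813 mol/L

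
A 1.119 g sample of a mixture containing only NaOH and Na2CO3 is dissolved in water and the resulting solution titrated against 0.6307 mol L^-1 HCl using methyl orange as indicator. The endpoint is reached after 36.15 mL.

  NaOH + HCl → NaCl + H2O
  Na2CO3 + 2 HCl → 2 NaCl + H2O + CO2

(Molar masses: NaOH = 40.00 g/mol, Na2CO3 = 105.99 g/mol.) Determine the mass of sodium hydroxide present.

0.2748 g

n(HCl) = 0.03615 × 0.6307 = 0.02280 mol
Let x = n(NaOH), y = n(Na2CO3).
Titrant: 1x + 2y = 0.02280;  mass: 40.00x + 105.99y = 1.119
Solving, x = 6.870 × 10^-3 mol, y = 7.965 × 10^-3 mol
mass of NaOH = 6.870 × 10^-3 × 40.00 = 0.2748 g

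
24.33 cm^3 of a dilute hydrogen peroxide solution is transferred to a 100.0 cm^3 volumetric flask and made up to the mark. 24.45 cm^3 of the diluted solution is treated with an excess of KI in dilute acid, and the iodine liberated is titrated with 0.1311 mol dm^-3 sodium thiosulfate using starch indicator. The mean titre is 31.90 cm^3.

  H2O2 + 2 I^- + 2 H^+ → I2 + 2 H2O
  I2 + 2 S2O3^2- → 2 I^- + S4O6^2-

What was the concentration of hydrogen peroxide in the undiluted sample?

n(S2O3^2-) = 0.03190 × 0.1311 = 4.182 × 10^-3 mol
n(I2) = n(S2O3^2-)/2 = 2.091 × 10^-3 mol
n(H2O2) in the aliquot = 2.091 × 10^-3 mol (1:1 ratio)
[H2O2]_dilute = 2.091 × 10^-3 / 0.02445 = 0.08552 mol/L
[H2O2]_original = 0.08552 × 100.0/24.33 = 0.3515 mol/L

0.3515 mol/L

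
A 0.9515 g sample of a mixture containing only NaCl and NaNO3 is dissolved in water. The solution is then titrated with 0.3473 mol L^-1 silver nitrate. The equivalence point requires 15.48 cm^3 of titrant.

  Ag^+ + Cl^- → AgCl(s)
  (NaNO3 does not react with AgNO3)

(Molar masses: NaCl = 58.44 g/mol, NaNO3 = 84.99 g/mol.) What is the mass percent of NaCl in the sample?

n(AgNO3) = 0.01548 × 0.3473 = 5.376 × 10^-3 mol
Let x = n(NaCl), y = n(NaNO3).
Titrant: 1x = 5.376 × 10^-3;  mass: 58.44x + 84.99y = 0.9515
Solving, x = 5.376 × 10^-3 mol, y = 7.499 × 10^-3 mol
mass of NaCl = 5.376 × 10^-3 × 58.44 = 0.3142 g
% NaCl = 0.3142 / 0.9515 × 100 = 33.02 %

33.02 %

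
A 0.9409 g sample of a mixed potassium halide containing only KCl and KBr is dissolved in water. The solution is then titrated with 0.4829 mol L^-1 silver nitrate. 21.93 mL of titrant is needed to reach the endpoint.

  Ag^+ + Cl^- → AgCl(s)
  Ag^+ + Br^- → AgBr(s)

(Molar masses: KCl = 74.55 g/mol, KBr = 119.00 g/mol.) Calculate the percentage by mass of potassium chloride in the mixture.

56.92 %

n(AgNO3) = 0.02193 × 0.4829 = 0.01059 mol
Let x = n(KCl), y = n(KBr).
Titrant: 1x + 1y = 0.01059;  mass: 74.55x + 119.00y = 0.9409
Solving, x = 7.184 × 10^-3 mol, y = 3.406 × 10^-3 mol
mass of KCl = 7.184 × 10^-3 × 74.55 = 0.5355 g
% KCl = 0.5355 / 0.9409 × 100 = 56.92 %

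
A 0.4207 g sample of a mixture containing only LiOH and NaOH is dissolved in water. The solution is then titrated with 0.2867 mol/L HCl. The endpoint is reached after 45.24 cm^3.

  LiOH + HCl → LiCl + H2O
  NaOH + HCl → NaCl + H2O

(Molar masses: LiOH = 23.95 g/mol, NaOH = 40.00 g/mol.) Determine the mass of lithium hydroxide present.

n(HCl) = 0.04524 × 0.2867 = 0.01297 mol
Let x = n(LiOH), y = n(NaOH).
Titrant: 1x + 1y = 0.01297;  mass: 23.95x + 40.00y = 0.4207
Solving, x = 6.113 × 10^-3 mol, y = 6.857 × 10^-3 mol
mass of LiOH = 6.113 × 10^-3 × 23.95 = 0.1464 g

0.1464 g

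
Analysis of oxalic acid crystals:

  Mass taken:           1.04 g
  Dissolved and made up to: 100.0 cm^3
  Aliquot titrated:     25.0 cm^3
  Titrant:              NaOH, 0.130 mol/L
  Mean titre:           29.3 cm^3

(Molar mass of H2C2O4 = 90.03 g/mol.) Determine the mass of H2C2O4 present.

H2C2O4 + 2 NaOH → Na2C2O4 + 2 H2O
n(NaOH) per titration = 0.0293 × 0.130 = 3.81 × 10^-3 mol
From the 1:2 ratio, n(H2C2O4) in each aliquot = 1/2 × 3.81 × 10^-3 = 1.90 × 10^-3 mol
n(H2C2O4) in the whole flask = 1.90 × 10^-3 × 100.0/25.0 = 7.62 × 10^-3 mol
mass of H2C2O4 = 7.62 × 10^-3 × 90.03 = 0.686 g

0.686 g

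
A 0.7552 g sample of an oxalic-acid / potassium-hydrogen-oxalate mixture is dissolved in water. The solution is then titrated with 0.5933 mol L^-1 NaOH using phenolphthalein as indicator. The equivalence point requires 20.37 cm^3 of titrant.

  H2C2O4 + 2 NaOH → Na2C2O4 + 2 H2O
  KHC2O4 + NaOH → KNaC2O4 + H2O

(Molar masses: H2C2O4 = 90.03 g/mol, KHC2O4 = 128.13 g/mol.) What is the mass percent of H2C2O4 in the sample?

56.89 %

n(NaOH) = 0.02037 × 0.5933 = 0.01209 mol
Let x = n(H2C2O4), y = n(KHC2O4).
Titrant: 2x + 1y = 0.01209;  mass: 90.03x + 128.13y = 0.7552
Solving, x = 4.772 × 10^-3 mol, y = 2.541 × 10^-3 mol
mass of H2C2O4 = 4.772 × 10^-3 × 90.03 = 0.4297 g
% H2C2O4 = 0.4297 / 0.7552 × 100 = 56.89 %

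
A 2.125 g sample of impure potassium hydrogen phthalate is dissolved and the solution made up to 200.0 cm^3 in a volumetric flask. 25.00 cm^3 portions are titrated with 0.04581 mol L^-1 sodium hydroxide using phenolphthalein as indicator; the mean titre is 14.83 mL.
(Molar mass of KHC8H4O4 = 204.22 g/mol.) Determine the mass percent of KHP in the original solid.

KHC8H4O4 + NaOH → KNaC8H4O4 + H2O
n(NaOH) per titration = 0.01483 × 0.04581 = 6.794 × 10^-4 mol
n(KHC8H4O4) in each aliquot = 6.794 × 10^-4 mol (1:1 ratio)
n(KHC8H4O4) in the whole flask = 6.794 × 10^-4 × 200.0/25.00 = 5.435 × 10^-3 mol
mass of KHC8H4O4 = 5.435 × 10^-3 × 204.22 = 1.110 g
% KHC8H4O4 = 1.110 / 2.125 × 100 = 52.23 %

52.23 %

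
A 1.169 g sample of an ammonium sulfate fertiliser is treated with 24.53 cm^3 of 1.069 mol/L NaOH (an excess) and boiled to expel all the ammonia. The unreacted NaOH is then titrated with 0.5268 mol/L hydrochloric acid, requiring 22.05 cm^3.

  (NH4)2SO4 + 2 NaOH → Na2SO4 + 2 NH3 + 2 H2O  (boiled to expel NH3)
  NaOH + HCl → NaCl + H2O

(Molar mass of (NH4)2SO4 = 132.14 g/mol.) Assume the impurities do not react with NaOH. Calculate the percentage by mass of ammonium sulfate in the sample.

82.55 %

n(NaOH) added = 0.02453 × 1.069 = 0.02622 mol
n(HCl) used in back-titration = 0.02205 × 0.5268 = 0.01162 mol
n(NaOH) left over = 0.01162 mol (1:1 ratio)
n(NaOH) consumed by analyte = 0.02622 − 0.01162 = 0.01461 mol
From the 1:2 ratio, n((NH4)2SO4) = 1/2 × 0.01461 = 7.303 × 10^-3 mol
mass of (NH4)2SO4 = 7.303 × 10^-3 × 132.14 = 0.9651 g
% (NH4)2SO4 = 0.9651 / 1.169 × 100 = 82.55 %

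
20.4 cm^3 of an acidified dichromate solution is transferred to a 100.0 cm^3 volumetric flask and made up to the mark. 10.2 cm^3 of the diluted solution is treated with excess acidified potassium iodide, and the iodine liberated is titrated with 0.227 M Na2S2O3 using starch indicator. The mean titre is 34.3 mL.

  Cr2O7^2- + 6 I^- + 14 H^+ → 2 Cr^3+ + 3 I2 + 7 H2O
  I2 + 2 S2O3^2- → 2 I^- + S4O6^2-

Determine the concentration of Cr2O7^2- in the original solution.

n(S2O3^2-) = 0.0343 × 0.227 = 7.79 × 10^-3 mol
n(I2) = n(S2O3^2-)/2 = 3.89 × 10^-3 mol
From the 1:3 ratio, n(Cr2O7^2-) in the aliquot = 1/3 × 3.89 × 10^-3 = 1.30 × 10^-3 mol
[Cr2O7^2-]_dilute = 1.30 × 10^-3 / 0.0102 = 0.127 mol/L
[Cr2O7^2-]_original = 0.127 × 100.0/20.4 = 0.624 mol/L

0.624 M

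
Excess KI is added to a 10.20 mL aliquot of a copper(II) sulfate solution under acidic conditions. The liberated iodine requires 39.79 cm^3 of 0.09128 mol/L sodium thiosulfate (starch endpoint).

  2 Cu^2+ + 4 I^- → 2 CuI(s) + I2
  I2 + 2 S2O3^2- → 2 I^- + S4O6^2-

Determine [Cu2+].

n(S2O3^2-) = 0.03979 × 0.09128 = 3.632 × 10^-3 mol
n(I2) = n(S2O3^2-)/2 = 1.816 × 10^-3 mol
From the 2:1 ratio, n(Cu2+) in the aliquot = 2/1 × 1.816 × 10^-3 = 3.632 × 10^-3 mol
[Cu2+] = 3.632 × 10^-3 / 0.01020 = 0.3561 mol/L

0.3561 mol/L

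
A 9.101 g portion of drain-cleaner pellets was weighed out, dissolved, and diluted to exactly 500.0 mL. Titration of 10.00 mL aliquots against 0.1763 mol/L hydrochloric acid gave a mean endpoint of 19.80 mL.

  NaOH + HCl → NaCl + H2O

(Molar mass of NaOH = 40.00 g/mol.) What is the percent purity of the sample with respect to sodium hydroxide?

n(HCl) per titration = 0.01980 × 0.1763 = 3.491 × 10^-3 mol
n(NaOH) in each aliquot = 3.491 × 10^-3 mol (1:1 ratio)
n(NaOH) in the whole flask = 3.491 × 10^-3 × 500.0/10.00 = 0.1745 mol
mass of NaOH = 0.1745 × 40.00 = 6.981 g
% NaOH = 6.981 / 9.101 × 100 = 76.71 %

76.71 %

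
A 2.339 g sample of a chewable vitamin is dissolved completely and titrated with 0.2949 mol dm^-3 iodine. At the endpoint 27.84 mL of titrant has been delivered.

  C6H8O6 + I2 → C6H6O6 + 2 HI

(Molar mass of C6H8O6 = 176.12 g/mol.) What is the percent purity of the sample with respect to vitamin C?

n(I2) = 0.02784 L × 0.2949 mol/L = 8.210 × 10^-3 mol
n(C6H8O6) = 8.210 × 10^-3 mol (1:1 ratio)
mass of C6H8O6 = 8.210 × 10^-3 × 176.12 g/mol = 1.446 g
% C6H8O6 = 1.446 / 2.339 × 100 = 61.82 %

61.82 %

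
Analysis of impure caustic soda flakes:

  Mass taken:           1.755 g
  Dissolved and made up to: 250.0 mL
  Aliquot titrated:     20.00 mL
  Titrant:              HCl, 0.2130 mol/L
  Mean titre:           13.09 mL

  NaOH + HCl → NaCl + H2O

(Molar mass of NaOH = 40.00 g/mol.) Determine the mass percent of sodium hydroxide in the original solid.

79.44 %

n(HCl) per titration = 0.01309 × 0.2130 = 2.788 × 10^-3 mol
n(NaOH) in each aliquot = 2.788 × 10^-3 mol (1:1 ratio)
n(NaOH) in the whole flask = 2.788 × 10^-3 × 250.0/20.00 = 0.03485 mol
mass of NaOH = 0.03485 × 40.00 = 1.394 g
% NaOH = 1.394 / 1.755 × 100 = 79.44 %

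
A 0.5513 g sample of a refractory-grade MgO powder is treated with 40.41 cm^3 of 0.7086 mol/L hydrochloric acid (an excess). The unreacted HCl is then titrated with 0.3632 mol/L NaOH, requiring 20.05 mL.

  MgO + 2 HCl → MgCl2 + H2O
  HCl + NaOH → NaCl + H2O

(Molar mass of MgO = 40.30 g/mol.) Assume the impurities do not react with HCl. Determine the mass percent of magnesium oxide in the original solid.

n(HCl) added = 0.04041 × 0.7086 = 0.02863 mol
n(NaOH) used in back-titration = 0.02005 × 0.3632 = 7.282 × 10^-3 mol
n(HCl) left over = 7.282 × 10^-3 mol (1:1 ratio)
n(HCl) consumed by analyte = 0.02863 − 7.282 × 10^-3 = 0.02135 mol
From the 1:2 ratio, n(MgO) = 1/2 × 0.02135 = 0.01068 mol
mass of MgO = 0.01068 × 40.30 = 0.4303 g
% MgO = 0.4303 / 0.5513 × 100 = 78.04 %

78.04 %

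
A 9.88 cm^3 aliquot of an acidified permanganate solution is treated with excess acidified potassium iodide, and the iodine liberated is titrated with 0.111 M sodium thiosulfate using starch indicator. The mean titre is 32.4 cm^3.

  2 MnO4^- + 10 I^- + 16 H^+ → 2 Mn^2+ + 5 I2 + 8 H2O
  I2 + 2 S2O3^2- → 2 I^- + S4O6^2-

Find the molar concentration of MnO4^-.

n(S2O3^2-) = 0.0324 × 0.111 = 3.60 × 10^-3 mol
n(I2) = n(S2O3^2-)/2 = 1.80 × 10^-3 mol
From the 2:5 ratio, n(MnO4^-) in the aliquot = 2/5 × 1.80 × 10^-3 = 7.19 × 10^-4 mol
[MnO4^-] = 7.19 × 10^-4 / 0.00988 = 0.0728 mol/L

0.0728 M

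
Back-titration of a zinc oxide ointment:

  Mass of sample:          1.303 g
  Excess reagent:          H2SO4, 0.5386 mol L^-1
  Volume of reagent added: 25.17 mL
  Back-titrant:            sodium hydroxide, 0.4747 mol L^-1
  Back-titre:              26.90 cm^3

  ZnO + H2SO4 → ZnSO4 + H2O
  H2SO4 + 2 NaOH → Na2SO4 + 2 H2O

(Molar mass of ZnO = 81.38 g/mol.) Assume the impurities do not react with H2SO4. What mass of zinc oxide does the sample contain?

n(H2SO4) added = 0.02517 × 0.5386 = 0.01356 mol
n(NaOH) used in back-titration = 0.02690 × 0.4747 = 0.01277 mol
From the 1:2 ratio, n(H2SO4) left over = 1/2 × 0.01277 = 6.385 × 10^-3 mol
n(H2SO4) consumed by analyte = 0.01356 − 6.385 × 10^-3 = 7.172 × 10^-3 mol
n(ZnO) = 7.172 × 10^-3 mol (1:1 ratio)
mass of ZnO = 7.172 × 10^-3 × 81.38 = 0.5836 g

0.5836 g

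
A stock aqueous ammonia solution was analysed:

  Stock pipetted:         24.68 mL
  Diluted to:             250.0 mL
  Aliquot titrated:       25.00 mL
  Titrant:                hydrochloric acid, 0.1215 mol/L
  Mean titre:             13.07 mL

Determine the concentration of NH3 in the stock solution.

NH3 + HCl → NH4Cl
n(HCl) = 0.01307 × 0.1215 = 1.588 × 10^-3 mol
n(NH3) in the aliquot = 1.588 × 10^-3 mol (1:1 ratio)
[NH3]_dilute = 1.588 × 10^-3 / 0.02500 = 0.06352 mol/L
Dilution factor = 250.0 / 24.68 = 10.13
[NH3]_stock = 0.06352 × 10.13 = 0.6434 mol/L

0.6434 mol/L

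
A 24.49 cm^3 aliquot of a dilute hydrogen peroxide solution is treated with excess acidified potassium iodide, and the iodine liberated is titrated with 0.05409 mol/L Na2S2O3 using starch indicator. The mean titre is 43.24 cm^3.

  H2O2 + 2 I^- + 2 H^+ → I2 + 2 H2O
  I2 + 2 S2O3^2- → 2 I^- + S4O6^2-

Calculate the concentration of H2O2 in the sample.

n(S2O3^2-) = 0.04324 × 0.05409 = 2.339 × 10^-3 mol
n(I2) = n(S2O3^2-)/2 = 1.169 × 10^-3 mol
n(H2O2) in the aliquot = 1.169 × 10^-3 mol (1:1 ratio)
[H2O2] = 1.169 × 10^-3 / 0.02449 = 0.04775 mol/L

0.04775 mol/L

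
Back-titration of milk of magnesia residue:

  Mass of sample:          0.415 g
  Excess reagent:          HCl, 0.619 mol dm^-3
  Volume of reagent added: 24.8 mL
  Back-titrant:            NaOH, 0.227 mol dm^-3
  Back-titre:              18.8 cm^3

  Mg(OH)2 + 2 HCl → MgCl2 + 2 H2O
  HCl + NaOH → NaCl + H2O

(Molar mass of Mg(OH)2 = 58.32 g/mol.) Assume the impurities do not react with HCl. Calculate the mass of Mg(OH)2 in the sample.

n(HCl) added = 0.0248 × 0.619 = 0.0154 mol
n(NaOH) used in back-titration = 0.0188 × 0.227 = 4.27 × 10^-3 mol
n(HCl) left over = 4.27 × 10^-3 mol (1:1 ratio)
n(HCl) consumed by analyte = 0.0154 − 4.27 × 10^-3 = 0.0111 mol
From the 1:2 ratio, n(Mg(OH)2) = 1/2 × 0.0111 = 5.54 × 10^-3 mol
mass of Mg(OH)2 = 5.54 × 10^-3 × 58.32 = 0.323 g

0.323 g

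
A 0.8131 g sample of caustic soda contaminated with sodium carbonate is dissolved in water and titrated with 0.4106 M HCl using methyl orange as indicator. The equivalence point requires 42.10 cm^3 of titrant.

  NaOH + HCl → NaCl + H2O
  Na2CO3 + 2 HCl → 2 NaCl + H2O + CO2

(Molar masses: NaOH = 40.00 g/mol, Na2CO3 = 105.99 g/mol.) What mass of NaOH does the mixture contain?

n(HCl) = 0.04210 × 0.4106 = 0.01729 mol
Let x = n(NaOH), y = n(Na2CO3).
Titrant: 1x + 2y = 0.01729;  mass: 40.00x + 105.99y = 0.8131
Solving, x = 7.925 × 10^-3 mol, y = 4.681 × 10^-3 mol
mass of NaOH = 7.925 × 10^-3 × 40.00 = 0.3170 g

0.3170 g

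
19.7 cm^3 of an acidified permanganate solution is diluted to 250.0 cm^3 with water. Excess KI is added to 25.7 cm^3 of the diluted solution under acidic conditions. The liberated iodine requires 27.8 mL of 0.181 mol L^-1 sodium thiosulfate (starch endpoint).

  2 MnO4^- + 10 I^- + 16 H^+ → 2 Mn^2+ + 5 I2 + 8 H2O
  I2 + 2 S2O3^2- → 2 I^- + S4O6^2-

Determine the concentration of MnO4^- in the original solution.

0.497 mol/L

n(S2O3^2-) = 0.0278 × 0.181 = 5.03 × 10^-3 mol
n(I2) = n(S2O3^2-)/2 = 2.52 × 10^-3 mol
From the 2:5 ratio, n(MnO4^-) in the aliquot = 2/5 × 2.52 × 10^-3 = 1.01 × 10^-3 mol
[MnO4^-]_dilute = 1.01 × 10^-3 / 0.0257 = 0.0392 mol/L
[MnO4^-]_original = 0.0392 × 250.0/19.7 = 0.497 mol/L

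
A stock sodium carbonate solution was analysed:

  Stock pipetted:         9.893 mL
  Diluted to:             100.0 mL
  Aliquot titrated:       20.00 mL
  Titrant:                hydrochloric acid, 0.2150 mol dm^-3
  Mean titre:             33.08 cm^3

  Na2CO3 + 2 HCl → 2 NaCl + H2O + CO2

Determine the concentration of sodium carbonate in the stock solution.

1.797 mol/L

n(HCl) = 0.03308 × 0.2150 = 7.112 × 10^-3 mol
From the 1:2 ratio, n(Na2CO3) in the aliquot = 1/2 × 7.112 × 10^-3 = 3.556 × 10^-3 mol
[Na2CO3]_dilute = 3.556 × 10^-3 / 0.02000 = 0.1778 mol/L
Dilution factor = 100.0 / 9.893 = 10.11
[Na2CO3]_stock = 0.1778 × 10.11 = 1.797 mol/L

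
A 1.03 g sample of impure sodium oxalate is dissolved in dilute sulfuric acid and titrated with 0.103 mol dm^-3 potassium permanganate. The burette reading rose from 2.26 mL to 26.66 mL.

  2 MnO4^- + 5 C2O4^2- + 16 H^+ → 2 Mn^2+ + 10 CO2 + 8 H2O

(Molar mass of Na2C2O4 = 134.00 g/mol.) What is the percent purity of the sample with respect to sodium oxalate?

n(KMnO4) = 0.0244 L × 0.103 mol/L = 2.51 × 10^-3 mol
From the 5:2 ratio, n(Na2C2O4) = 5/2 × 2.51 × 10^-3 = 6.28 × 10^-3 mol
mass of Na2C2O4 = 6.28 × 10^-3 × 134.00 g/mol = 0.842 g
% Na2C2O4 = 0.842 / 1.03 × 100 = 81.7 %

81.7 %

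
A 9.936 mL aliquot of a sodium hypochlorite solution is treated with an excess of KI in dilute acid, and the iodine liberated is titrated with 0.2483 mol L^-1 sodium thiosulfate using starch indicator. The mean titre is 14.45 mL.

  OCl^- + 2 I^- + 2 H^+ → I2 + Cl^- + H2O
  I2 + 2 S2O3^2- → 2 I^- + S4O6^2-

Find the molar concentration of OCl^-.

n(S2O3^2-) = 0.01445 × 0.2483 = 3.588 × 10^-3 mol
n(I2) = n(S2O3^2-)/2 = 1.794 × 10^-3 mol
n(OCl^-) in the aliquot = 1.794 × 10^-3 mol (1:1 ratio)
[OCl^-] = 1.794 × 10^-3 / 0.009936 = 0.1806 mol/L

0.1806 mol/L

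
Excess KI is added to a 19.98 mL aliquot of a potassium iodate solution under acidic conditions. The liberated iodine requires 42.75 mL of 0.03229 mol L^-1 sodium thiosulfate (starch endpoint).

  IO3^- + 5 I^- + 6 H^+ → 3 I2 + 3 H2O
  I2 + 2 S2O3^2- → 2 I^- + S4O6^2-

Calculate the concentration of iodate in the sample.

0.01151 mol/L

n(S2O3^2-) = 0.04275 × 0.03229 = 1.380 × 10^-3 mol
n(I2) = n(S2O3^2-)/2 = 6.902 × 10^-4 mol
From the 1:3 ratio, n(IO3^-) in the aliquot = 1/3 × 6.902 × 10^-4 = 2.301 × 10^-4 mol
[IO3^-] = 2.301 × 10^-4 / 0.01998 = 0.01151 mol/L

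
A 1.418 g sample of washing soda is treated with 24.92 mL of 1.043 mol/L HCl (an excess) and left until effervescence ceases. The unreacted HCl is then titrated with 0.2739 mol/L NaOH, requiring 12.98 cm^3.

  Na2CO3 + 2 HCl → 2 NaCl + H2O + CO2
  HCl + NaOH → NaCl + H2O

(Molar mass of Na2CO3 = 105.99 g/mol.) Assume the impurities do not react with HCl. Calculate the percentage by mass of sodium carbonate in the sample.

n(HCl) added = 0.02492 × 1.043 = 0.02599 mol
n(NaOH) used in back-titration = 0.01298 × 0.2739 = 3.555 × 10^-3 mol
n(HCl) left over = 3.555 × 10^-3 mol (1:1 ratio)
n(HCl) consumed by analyte = 0.02599 − 3.555 × 10^-3 = 0.02244 mol
From the 1:2 ratio, n(Na2CO3) = 1/2 × 0.02244 = 0.01122 mol
mass of Na2CO3 = 0.01122 × 105.99 = 1.189 g
% Na2CO3 = 1.189 / 1.418 × 100 = 83.85 %

83.85 %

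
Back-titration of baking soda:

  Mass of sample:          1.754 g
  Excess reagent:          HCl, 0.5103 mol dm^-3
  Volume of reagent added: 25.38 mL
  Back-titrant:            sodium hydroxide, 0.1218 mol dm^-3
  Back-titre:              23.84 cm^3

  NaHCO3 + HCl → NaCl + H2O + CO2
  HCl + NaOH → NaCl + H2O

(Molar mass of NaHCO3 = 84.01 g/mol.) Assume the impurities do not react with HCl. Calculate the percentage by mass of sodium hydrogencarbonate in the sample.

48.12 %

n(HCl) added = 0.02538 × 0.5103 = 0.01295 mol
n(NaOH) used in back-titration = 0.02384 × 0.1218 = 2.904 × 10^-3 mol
n(HCl) left over = 2.904 × 10^-3 mol (1:1 ratio)
n(HCl) consumed by analyte = 0.01295 − 2.904 × 10^-3 = 0.01005 mol
n(NaHCO3) = 0.01005 mol (1:1 ratio)
mass of NaHCO3 = 0.01005 × 84.01 = 0.8441 g
% NaHCO3 = 0.8441 / 1.754 × 100 = 48.12 %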